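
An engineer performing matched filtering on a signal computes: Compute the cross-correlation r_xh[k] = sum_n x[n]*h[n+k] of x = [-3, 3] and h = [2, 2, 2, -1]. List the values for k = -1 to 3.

Both sequences indexed from 0 and zero outside their support.
Lags with overlap: k = -1 to 3.
  r_xh[-1] = x[1]*h[0] = 6
  r_xh[0] = x[0]*h[0] + x[1]*h[1] = 0
  r_xh[1] = x[0]*h[1] + x[1]*h[2] = 0
  r_xh[2] = x[0]*h[2] + x[1]*h[3] = -9
  r_xh[3] = x[0]*h[3] = 3
r_xh = [6, 0, 0, -9, 3] (for k = -1, ..., 3)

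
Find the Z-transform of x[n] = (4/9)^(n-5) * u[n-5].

Time-shifting property: if X(z) = Z{x[n]}, then Z{x[n-d]} = z^(-d) * X(z)
X(z) = z/(z - 4/9) for x[n] = (4/9)^n * u[n]
Z{x[n-5]} = z^(-5) * z/(z - 4/9) = z^(-4)/(z - 4/9)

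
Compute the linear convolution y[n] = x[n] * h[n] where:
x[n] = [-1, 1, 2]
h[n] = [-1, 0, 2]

y[n] = sum_k x[k]*h[n-k]. Output length = len(x) + len(h) - 1 = 3 + 3 - 1 = 5.
y[0] = -1*-1 = 1
y[1] = 1*-1 + -1*0 = -1
y[2] = 2*-1 + 1*0 + -1*2 = -4
y[3] = 2*0 + 1*2 = 2
y[4] = 2*2 = 4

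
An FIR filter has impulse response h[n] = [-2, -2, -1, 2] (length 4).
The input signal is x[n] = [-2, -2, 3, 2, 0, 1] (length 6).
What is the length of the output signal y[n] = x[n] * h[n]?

For linear convolution, the output length is:
len(y) = len(x) + len(h) - 1 = 6 + 4 - 1 = 9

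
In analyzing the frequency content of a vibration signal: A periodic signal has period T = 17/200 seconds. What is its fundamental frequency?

The fundamental frequency is the reciprocal of the period.
f = 1/T = 1/(17/200) = 200/17 Hz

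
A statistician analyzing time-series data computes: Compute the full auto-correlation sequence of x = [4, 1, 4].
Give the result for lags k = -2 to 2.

r_xx[k] = sum_m x[m]*x[m+k], indexed from 0, for k = -2 to 2:
  r_xx[-2] = x[2]*x[0] = 16
  r_xx[-1] = x[1]*x[0] + x[2]*x[1] = 8
  r_xx[0] = x[0]*x[0] + x[1]*x[1] + x[2]*x[2] = 33
  r_xx[1] = x[0]*x[1] + x[1]*x[2] = 8
  r_xx[2] = x[0]*x[2] = 16
r_xx = [16, 8, 33, 8, 16]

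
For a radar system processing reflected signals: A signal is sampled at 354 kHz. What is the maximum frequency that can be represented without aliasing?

The maximum frequency that can be represented without aliasing
is the Nyquist frequency: f_max = f_s / 2 = 354 kHz / 2 = 177 kHz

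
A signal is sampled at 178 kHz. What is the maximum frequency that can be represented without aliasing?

The maximum frequency that can be represented without aliasing
is the Nyquist frequency: f_max = f_s / 2 = 178 kHz / 2 = 89 kHz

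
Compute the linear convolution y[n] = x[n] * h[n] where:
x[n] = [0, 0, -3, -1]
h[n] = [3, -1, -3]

y[n] = sum_k x[k]*h[n-k]. Output length = len(x) + len(h) - 1 = 4 + 3 - 1 = 6.
y[0] = 0*3 = 0
y[1] = 0*3 + 0*-1 = 0
y[2] = -3*3 + 0*-1 + 0*-3 = -9
y[3] = -1*3 + -3*-1 + 0*-3 = 0
y[4] = -1*-1 + -3*-3 = 10
y[5] = -1*-3 = 3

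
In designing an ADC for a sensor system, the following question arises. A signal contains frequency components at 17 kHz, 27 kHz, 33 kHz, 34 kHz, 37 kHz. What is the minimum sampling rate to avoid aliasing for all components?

The highest frequency component is f_max = 37 kHz.
Nyquist rate = 2 * f_max = 2 * 37 kHz = 74 kHz.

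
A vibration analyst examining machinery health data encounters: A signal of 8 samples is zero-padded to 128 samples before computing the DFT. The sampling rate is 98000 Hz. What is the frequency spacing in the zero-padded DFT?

Original DFT: N = 8, resolution = f_s/N = 98000/8 = 12250 Hz
Zero-padded DFT: N = 128, resolution = f_s/N = 98000/128 = 6125/8 Hz
Zero-padding interpolates the spectrum (finer frequency grid)
but does NOT improve the true spectral resolution (ability to resolve close frequencies).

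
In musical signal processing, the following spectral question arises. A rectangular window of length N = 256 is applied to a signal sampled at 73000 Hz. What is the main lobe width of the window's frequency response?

For a rectangular window of length N,
the main lobe width in frequency is 2*f_s/N.
= 2*73000/256 = 9125/16 Hz
This determines the minimum frequency separation for resolving two sinusoids.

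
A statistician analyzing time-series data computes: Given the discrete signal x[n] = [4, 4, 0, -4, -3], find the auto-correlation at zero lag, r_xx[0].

The auto-correlation at zero lag r_xx[0] equals the signal energy.
r_xx[0] = sum of x[n]^2 = 4^2 + 4^2 + 0^2 + (-4)^2 + (-3)^2
= 16 + 16 + 0 + 16 + 9 = 57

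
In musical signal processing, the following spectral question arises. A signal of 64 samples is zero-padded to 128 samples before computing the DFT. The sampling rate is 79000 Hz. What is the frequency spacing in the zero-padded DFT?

Original DFT: N = 64, resolution = f_s/N = 79000/64 = 9875/8 Hz
Zero-padded DFT: N = 128, resolution = f_s/N = 79000/128 = 9875/16 Hz
Zero-padding interpolates the spectrum (finer frequency grid)
but does NOT improve the true spectral resolution (ability to resolve close frequencies).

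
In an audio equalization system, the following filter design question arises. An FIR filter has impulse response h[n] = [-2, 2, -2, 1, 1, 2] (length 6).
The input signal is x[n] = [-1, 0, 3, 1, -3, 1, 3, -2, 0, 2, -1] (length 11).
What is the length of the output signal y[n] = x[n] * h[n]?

For linear convolution, the output length is:
len(y) = len(x) + len(h) - 1 = 11 + 6 - 1 = 16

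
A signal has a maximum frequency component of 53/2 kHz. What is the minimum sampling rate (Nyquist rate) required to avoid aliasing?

By the Nyquist-Shannon sampling theorem,
the minimum sampling rate (Nyquist rate) must be at least 2 * f_max.
Nyquist rate = 2 * 53/2 kHz = 53 kHz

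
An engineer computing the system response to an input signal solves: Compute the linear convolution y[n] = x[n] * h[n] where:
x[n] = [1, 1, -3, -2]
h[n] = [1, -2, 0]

y[n] = sum_k x[k]*h[n-k]. Output length = len(x) + len(h) - 1 = 4 + 3 - 1 = 6.
y[0] = 1*1 = 1
y[1] = 1*1 + 1*-2 = -1
y[2] = -3*1 + 1*-2 + 1*0 = -5
y[3] = -2*1 + -3*-2 + 1*0 = 4
y[4] = -2*-2 + -3*0 = 4
y[5] = -2*0 = 0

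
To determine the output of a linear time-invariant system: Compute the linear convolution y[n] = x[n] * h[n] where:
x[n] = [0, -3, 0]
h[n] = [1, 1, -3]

y[n] = sum_k x[k]*h[n-k]. Output length = len(x) + len(h) - 1 = 3 + 3 - 1 = 5.
y[0] = 0*1 = 0
y[1] = -3*1 + 0*1 = -3
y[2] = 0*1 + -3*1 + 0*-3 = -3
y[3] = 0*1 + -3*-3 = 9
y[4] = 0*-3 = 0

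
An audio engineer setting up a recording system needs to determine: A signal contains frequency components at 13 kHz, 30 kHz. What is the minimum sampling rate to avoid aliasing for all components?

The highest frequency component is f_max = 30 kHz.
Nyquist rate = 2 * f_max = 2 * 30 kHz = 60 kHz.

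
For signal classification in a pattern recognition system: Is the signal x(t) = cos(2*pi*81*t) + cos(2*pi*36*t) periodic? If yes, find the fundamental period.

f1 = 81 Hz, f2 = 36 Hz
Period T1 = 1/81, T2 = 1/36
Ratio T1/T2 = 36/81, which is rational.
The signal is periodic with fundamental period T = 1/GCD(81,36) = 1/9 s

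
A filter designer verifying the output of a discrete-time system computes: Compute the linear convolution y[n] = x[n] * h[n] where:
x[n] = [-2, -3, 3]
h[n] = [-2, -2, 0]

y[n] = sum_k x[k]*h[n-k]. Output length = len(x) + len(h) - 1 = 3 + 3 - 1 = 5.
y[0] = -2*-2 = 4
y[1] = -3*-2 + -2*-2 = 10
y[2] = 3*-2 + -3*-2 + -2*0 = 0
y[3] = 3*-2 + -3*0 = -6
y[4] = 3*0 = 0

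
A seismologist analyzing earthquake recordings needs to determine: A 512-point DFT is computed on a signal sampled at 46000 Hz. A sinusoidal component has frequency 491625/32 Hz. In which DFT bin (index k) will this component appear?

DFT frequency resolution = f_s/N = 46000/512 = 2875/32 Hz
Bin index k = f_signal / resolution = 491625/32 / 2875/32 = 171
The signal frequency 491625/32 Hz falls in DFT bin k = 171.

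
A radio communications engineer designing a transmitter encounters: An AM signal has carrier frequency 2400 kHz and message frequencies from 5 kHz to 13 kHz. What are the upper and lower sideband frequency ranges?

Upper sideband (USB) = fc + [fm_low, fm_high] = 2400 + [5, 13] = [2405, 2413] kHz
Lower sideband (LSB) = fc - [fm_high, fm_low] = 2400 - [13, 5] = [2387, 2395] kHz
Total occupied spectrum: 2387 kHz to 2413 kHz (plus carrier at 2400 kHz)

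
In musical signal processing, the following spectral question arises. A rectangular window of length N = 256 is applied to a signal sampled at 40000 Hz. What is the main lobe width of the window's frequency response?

For a rectangular window of length N,
the main lobe width in frequency is 2*f_s/N.
= 2*40000/256 = 625/2 Hz
This determines the minimum frequency separation for resolving two sinusoids.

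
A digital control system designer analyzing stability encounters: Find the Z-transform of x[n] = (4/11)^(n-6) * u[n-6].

Time-shifting property: if X(z) = Z{x[n]}, then Z{x[n-d]} = z^(-d) * X(z)
X(z) = z/(z - 4/11) for x[n] = (4/11)^n * u[n]
Z{x[n-6]} = z^(-6) * z/(z - 4/11) = z^(-5)/(z - 4/11)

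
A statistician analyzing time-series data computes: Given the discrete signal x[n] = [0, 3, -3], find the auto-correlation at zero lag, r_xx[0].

The auto-correlation at zero lag r_xx[0] equals the signal energy.
r_xx[0] = sum of x[n]^2 = 0^2 + 3^2 + (-3)^2
= 0 + 9 + 9 = 18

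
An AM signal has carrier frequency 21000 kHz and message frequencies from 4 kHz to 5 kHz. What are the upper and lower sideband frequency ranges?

Upper sideband (USB) = fc + [fm_low, fm_high] = 21000 + [4, 5] = [21004, 21005] kHz
Lower sideband (LSB) = fc - [fm_high, fm_low] = 21000 - [5, 4] = [20995, 20996] kHz
Total occupied spectrum: 20995 kHz to 21005 kHz (plus carrier at 21000 kHz)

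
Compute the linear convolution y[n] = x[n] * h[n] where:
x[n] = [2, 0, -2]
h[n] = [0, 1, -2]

y[n] = sum_k x[k]*h[n-k]. Output length = len(x) + len(h) - 1 = 3 + 3 - 1 = 5.
y[0] = 2*0 = 0
y[1] = 0*0 + 2*1 = 2
y[2] = -2*0 + 0*1 + 2*-2 = -4
y[3] = -2*1 + 0*-2 = -2
y[4] = -2*-2 = 4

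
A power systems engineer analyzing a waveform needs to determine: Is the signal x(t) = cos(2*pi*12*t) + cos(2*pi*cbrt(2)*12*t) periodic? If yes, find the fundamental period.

f1 = 12 Hz, f2 = 12*cbrt(2) Hz
Ratio f2/f1 = cbrt(2), which is irrational.
Since the frequency ratio is irrational, no common period exists.
The signal is not periodic.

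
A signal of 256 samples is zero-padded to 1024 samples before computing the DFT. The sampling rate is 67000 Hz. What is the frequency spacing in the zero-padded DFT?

Original DFT: N = 256, resolution = f_s/N = 67000/256 = 8375/32 Hz
Zero-padded DFT: N = 1024, resolution = f_s/N = 67000/1024 = 8375/128 Hz
Zero-padding interpolates the spectrum (finer frequency grid)
but does NOT improve the true spectral resolution (ability to resolve close frequencies).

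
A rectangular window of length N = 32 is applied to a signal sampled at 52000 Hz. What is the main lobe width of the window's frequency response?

For a rectangular window of length N,
the main lobe width in frequency is 2*f_s/N.
= 2*52000/32 = 3250 Hz
This determines the minimum frequency separation for resolving two sinusoids.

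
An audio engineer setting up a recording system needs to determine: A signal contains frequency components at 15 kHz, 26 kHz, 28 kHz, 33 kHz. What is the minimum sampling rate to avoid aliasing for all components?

The highest frequency component is f_max = 33 kHz.
Nyquist rate = 2 * f_max = 2 * 33 kHz = 66 kHz.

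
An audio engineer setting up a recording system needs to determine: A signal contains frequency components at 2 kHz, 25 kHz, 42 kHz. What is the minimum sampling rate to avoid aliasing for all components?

The highest frequency component is f_max = 42 kHz.
Nyquist rate = 2 * f_max = 2 * 42 kHz = 84 kHz.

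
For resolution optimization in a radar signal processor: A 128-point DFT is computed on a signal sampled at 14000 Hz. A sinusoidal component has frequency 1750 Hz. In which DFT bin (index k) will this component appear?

DFT frequency resolution = f_s/N = 14000/128 = 875/8 Hz
Bin index k = f_signal / resolution = 1750 / 875/8 = 16
The signal frequency 1750 Hz falls in DFT bin k = 16.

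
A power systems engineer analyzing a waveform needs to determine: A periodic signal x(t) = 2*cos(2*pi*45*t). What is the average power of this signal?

Average power of A*cos(wt) is A^2/2.
P = 2^2 / 2 = 4/2 = 2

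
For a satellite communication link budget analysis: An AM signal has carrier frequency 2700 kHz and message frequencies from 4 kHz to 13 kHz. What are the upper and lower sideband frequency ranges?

Upper sideband (USB) = fc + [fm_low, fm_high] = 2700 + [4, 13] = [2704, 2713] kHz
Lower sideband (LSB) = fc - [fm_high, fm_low] = 2700 - [13, 4] = [2687, 2696] kHz
Total occupied spectrum: 2687 kHz to 2713 kHz (plus carrier at 2700 kHz)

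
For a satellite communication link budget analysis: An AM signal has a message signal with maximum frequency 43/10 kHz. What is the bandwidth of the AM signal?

In AM (double-sideband), the bandwidth is twice the message frequency.
BW = 2 * f_m = 2 * 43/10 kHz = 43/5 kHz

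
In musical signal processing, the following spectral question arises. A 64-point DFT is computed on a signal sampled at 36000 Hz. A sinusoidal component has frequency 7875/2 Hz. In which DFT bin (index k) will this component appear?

DFT frequency resolution = f_s/N = 36000/64 = 1125/2 Hz
Bin index k = f_signal / resolution = 7875/2 / 1125/2 = 7
The signal frequency 7875/2 Hz falls in DFT bin k = 7.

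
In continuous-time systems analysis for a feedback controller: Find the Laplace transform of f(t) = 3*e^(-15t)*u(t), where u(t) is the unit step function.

Standard Laplace transform pair:
e^(-at)*u(t) <-> 1/(s+a)
With a = 15: L{3*e^(-15t)*u(t)} = 3/(s+15), ROC: Re(s) > -15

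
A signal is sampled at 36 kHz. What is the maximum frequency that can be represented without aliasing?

The maximum frequency that can be represented without aliasing
is the Nyquist frequency: f_max = f_s / 2 = 36 kHz / 2 = 18 kHz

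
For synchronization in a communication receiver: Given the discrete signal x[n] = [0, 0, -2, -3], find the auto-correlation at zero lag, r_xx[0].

The auto-correlation at zero lag r_xx[0] equals the signal energy.
r_xx[0] = sum of x[n]^2 = 0^2 + 0^2 + (-2)^2 + (-3)^2
= 0 + 0 + 4 + 9 = 13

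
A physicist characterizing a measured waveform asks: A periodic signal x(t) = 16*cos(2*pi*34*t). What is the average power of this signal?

Average power of A*cos(wt) is A^2/2.
P = 16^2 / 2 = 256/2 = 128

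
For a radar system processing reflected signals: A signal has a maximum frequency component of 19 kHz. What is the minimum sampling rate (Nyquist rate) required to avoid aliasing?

By the Nyquist-Shannon sampling theorem,
the minimum sampling rate (Nyquist rate) must be at least 2 * f_max.
Nyquist rate = 2 * 19 kHz = 38 kHz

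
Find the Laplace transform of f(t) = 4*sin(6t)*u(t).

Standard pair: sin(wt)*u(t) <-> w/(s^2+w^2)
With w = 6: L{4*sin(6t)*u(t)} = 24/(s^2+36)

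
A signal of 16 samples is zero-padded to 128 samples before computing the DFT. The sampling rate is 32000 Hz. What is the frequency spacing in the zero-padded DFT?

Original DFT: N = 16, resolution = f_s/N = 32000/16 = 2000 Hz
Zero-padded DFT: N = 128, resolution = f_s/N = 32000/128 = 250 Hz
Zero-padding interpolates the spectrum (finer frequency grid)
but does NOT improve the true spectral resolution (ability to resolve close frequencies).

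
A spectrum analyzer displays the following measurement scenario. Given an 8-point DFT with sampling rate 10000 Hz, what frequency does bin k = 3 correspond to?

The frequency of DFT bin k is: f_k = k * f_s / N
f_3 = 3 * 10000 / 8 = 3750 Hz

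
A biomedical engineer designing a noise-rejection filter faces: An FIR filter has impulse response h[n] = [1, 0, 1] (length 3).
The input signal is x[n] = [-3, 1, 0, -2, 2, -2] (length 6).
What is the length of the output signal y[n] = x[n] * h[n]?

For linear convolution, the output length is:
len(y) = len(x) + len(h) - 1 = 6 + 3 - 1 = 8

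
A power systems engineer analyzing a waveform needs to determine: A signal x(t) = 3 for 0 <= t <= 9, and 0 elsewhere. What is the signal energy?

Energy = integral of |x(t)|^2 dt over the signal duration
= 3^2 * 9 = 9 * 9 = 81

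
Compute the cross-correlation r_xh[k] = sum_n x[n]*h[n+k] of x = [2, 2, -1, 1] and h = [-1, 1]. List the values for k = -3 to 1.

Both sequences indexed from 0 and zero outside their support.
Lags with overlap: k = -3 to 1.
  r_xh[-3] = x[3]*h[0] = -1
  r_xh[-2] = x[2]*h[0] + x[3]*h[1] = 2
  r_xh[-1] = x[1]*h[0] + x[2]*h[1] = -3
  r_xh[0] = x[0]*h[0] + x[1]*h[1] = 0
  r_xh[1] = x[0]*h[1] = 2
r_xh = [-1, 2, -3, 0, 2] (for k = -3, ..., 1)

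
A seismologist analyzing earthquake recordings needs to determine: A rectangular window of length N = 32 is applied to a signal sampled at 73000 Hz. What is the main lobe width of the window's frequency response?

For a rectangular window of length N,
the main lobe width in frequency is 2*f_s/N.
= 2*73000/32 = 9125/2 Hz
This determines the minimum frequency separation for resolving two sinusoids.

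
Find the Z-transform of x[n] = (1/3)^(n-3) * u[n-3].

Time-shifting property: if X(z) = Z{x[n]}, then Z{x[n-d]} = z^(-d) * X(z)
X(z) = z/(z - 1/3) for x[n] = (1/3)^n * u[n]
Z{x[n-3]} = z^(-3) * z/(z - 1/3) = z^(-2)/(z - 1/3)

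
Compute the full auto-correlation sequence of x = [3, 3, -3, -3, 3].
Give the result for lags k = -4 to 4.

r_xx[k] = sum_m x[m]*x[m+k], indexed from 0, for k = -4 to 4:
  r_xx[-4] = x[4]*x[0] = 9
  r_xx[-3] = x[3]*x[0] + x[4]*x[1] = 0
  r_xx[-2] = x[2]*x[0] + x[3]*x[1] + x[4]*x[2] = -27
  r_xx[-1] = x[1]*x[0] + x[2]*x[1] + x[3]*x[2] + x[4]*x[3] = 0
  r_xx[0] = x[0]*x[0] + x[1]*x[1] + x[2]*x[2] + x[3]*x[3] + x[4]*x[4] = 45
  r_xx[1] = x[0]*x[1] + x[1]*x[2] + x[2]*x[3] + x[3]*x[4] = 0
  r_xx[2] = x[0]*x[2] + x[1]*x[3] + x[2]*x[4] = -27
  r_xx[3] = x[0]*x[3] + x[1]*x[4] = 0
  r_xx[4] = x[0]*x[4] = 9
r_xx = [9, 0, -27, 0, 45, 0, -27, 0, 9]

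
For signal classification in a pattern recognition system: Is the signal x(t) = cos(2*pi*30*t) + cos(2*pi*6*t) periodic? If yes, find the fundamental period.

f1 = 30 Hz, f2 = 6 Hz
Period T1 = 1/30, T2 = 1/6
Ratio T1/T2 = 6/30, which is rational.
The signal is periodic with fundamental period T = 1/GCD(30,6) = 1/6 s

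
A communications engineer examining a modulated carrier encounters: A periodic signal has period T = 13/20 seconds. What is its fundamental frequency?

The fundamental frequency is the reciprocal of the period.
f = 1/T = 1/(13/20) = 20/13 Hz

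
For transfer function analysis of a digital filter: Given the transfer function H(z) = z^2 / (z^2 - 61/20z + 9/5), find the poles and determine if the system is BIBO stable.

Poles are roots of the denominator: z^2 - 61/20z + 9/5 = 0.
Quadratic formula: z = [-(-61/20) +/- sqrt((-61/20)^2 - 4*(9/5))] / 2
Discriminant = 3721/400 - 36/5 = 841/400; sqrt = 29/20.
z = (61/20 +/- 29/20) / 2 => z = 9/4 or z = 4/5.
|p1| = 9/4, |p2| = 4/5.
For BIBO stability, all poles must lie inside the unit circle (|p| < 1).
System is UNSTABLE since at least one |p| >= 1.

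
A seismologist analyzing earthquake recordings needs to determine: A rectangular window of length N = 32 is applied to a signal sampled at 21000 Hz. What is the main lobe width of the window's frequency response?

For a rectangular window of length N,
the main lobe width in frequency is 2*f_s/N.
= 2*21000/32 = 2625/2 Hz
This determines the minimum frequency separation for resolving two sinusoids.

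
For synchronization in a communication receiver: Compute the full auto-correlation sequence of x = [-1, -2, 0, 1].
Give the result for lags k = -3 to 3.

r_xx[k] = sum_m x[m]*x[m+k], indexed from 0, for k = -3 to 3:
  r_xx[-3] = x[3]*x[0] = -1
  r_xx[-2] = x[2]*x[0] + x[3]*x[1] = -2
  r_xx[-1] = x[1]*x[0] + x[2]*x[1] + x[3]*x[2] = 2
  r_xx[0] = x[0]*x[0] + x[1]*x[1] + x[2]*x[2] + x[3]*x[3] = 6
  r_xx[1] = x[0]*x[1] + x[1]*x[2] + x[2]*x[3] = 2
  r_xx[2] = x[0]*x[2] + x[1]*x[3] = -2
  r_xx[3] = x[0]*x[3] = -1
r_xx = [-1, -2, 2, 6, 2, -2, -1]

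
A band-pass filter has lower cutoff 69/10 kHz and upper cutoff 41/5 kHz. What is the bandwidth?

Bandwidth = f_high - f_low
= 41/5 kHz - 69/10 kHz = 13/10 kHz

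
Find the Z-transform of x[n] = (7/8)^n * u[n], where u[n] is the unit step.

The Z-transform of a^n * u[n] is z/(z-a) for |z| > |a|.
Here a = 7/8, so X(z) = z/(z - (7/8)) = 8z/(8z - 7)
ROC: |z| > 7/8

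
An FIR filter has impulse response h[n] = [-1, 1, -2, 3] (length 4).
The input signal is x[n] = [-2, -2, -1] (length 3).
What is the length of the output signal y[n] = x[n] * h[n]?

For linear convolution, the output length is:
len(y) = len(x) + len(h) - 1 = 3 + 4 - 1 = 6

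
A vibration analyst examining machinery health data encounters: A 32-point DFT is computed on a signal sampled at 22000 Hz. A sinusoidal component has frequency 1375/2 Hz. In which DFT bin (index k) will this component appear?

DFT frequency resolution = f_s/N = 22000/32 = 1375/2 Hz
Bin index k = f_signal / resolution = 1375/2 / 1375/2 = 1
The signal frequency 1375/2 Hz falls in DFT bin k = 1.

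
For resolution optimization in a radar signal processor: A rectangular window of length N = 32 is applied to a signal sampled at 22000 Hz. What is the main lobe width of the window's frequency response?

For a rectangular window of length N,
the main lobe width in frequency is 2*f_s/N.
= 2*22000/32 = 1375 Hz
This determines the minimum frequency separation for resolving two sinusoids.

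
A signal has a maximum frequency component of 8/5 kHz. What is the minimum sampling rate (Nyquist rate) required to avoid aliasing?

By the Nyquist-Shannon sampling theorem,
the minimum sampling rate (Nyquist rate) must be at least 2 * f_max.
Nyquist rate = 2 * 8/5 kHz = 16/5 kHz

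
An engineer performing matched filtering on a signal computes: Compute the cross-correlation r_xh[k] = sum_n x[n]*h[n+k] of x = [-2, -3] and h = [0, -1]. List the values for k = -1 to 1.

Both sequences indexed from 0 and zero outside their support.
Lags with overlap: k = -1 to 1.
  r_xh[-1] = x[1]*h[0] = 0
  r_xh[0] = x[0]*h[0] + x[1]*h[1] = 3
  r_xh[1] = x[0]*h[1] = 2
r_xh = [0, 3, 2] (for k = -1, ..., 1)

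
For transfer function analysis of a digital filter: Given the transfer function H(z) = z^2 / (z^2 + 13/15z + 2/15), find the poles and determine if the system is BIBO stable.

Poles are roots of the denominator: z^2 + 13/15z + 2/15 = 0.
Quadratic formula: z = [-(13/15) +/- sqrt((13/15)^2 - 4*(2/15))] / 2
Discriminant = 169/225 - 8/15 = 49/225; sqrt = 7/15.
z = (-13/15 +/- 7/15) / 2 => z = -1/5 or z = -2/3.
|p1| = 1/5, |p2| = 2/3.
For BIBO stability, all poles must lie inside the unit circle (|p| < 1).
System is STABLE since both |p| < 1.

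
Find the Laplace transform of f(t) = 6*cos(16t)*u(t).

Standard pair: cos(wt)*u(t) <-> s/(s^2+w^2)
With w = 16: L{6*cos(16t)*u(t)} = 6s/(s^2+256)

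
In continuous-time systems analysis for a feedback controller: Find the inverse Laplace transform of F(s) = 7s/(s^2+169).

Standard pair: s/(s^2+w^2) <-> cos(wt)*u(t)
With k=7, w=13: f(t) = 7*cos(13t)*u(t)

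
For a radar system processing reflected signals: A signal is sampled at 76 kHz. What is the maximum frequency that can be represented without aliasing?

The maximum frequency that can be represented without aliasing
is the Nyquist frequency: f_max = f_s / 2 = 76 kHz / 2 = 38 kHz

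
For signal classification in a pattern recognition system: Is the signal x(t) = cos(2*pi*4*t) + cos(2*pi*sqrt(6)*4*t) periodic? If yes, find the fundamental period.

f1 = 4 Hz, f2 = 4*sqrt(6) Hz
Ratio f2/f1 = sqrt(6), which is irrational.
Since the frequency ratio is irrational, no common period exists.
The signal is not periodic.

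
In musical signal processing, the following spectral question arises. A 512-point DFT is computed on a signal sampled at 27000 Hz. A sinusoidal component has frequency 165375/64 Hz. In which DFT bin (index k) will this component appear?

DFT frequency resolution = f_s/N = 27000/512 = 3375/64 Hz
Bin index k = f_signal / resolution = 165375/64 / 3375/64 = 49
The signal frequency 165375/64 Hz falls in DFT bin k = 49.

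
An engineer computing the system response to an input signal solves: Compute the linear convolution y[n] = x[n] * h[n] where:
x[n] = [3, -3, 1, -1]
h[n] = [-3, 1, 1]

y[n] = sum_k x[k]*h[n-k]. Output length = len(x) + len(h) - 1 = 4 + 3 - 1 = 6.
y[0] = 3*-3 = -9
y[1] = -3*-3 + 3*1 = 12
y[2] = 1*-3 + -3*1 + 3*1 = -3
y[3] = -1*-3 + 1*1 + -3*1 = 1
y[4] = -1*1 + 1*1 = 0
y[5] = -1*1 = -1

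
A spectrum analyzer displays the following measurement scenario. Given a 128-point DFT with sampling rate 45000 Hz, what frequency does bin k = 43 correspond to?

The frequency of DFT bin k is: f_k = k * f_s / N
f_43 = 43 * 45000 / 128 = 241875/16 Hz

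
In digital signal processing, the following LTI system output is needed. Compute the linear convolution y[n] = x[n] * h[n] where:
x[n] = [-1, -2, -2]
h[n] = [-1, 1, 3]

y[n] = sum_k x[k]*h[n-k]. Output length = len(x) + len(h) - 1 = 3 + 3 - 1 = 5.
y[0] = -1*-1 = 1
y[1] = -2*-1 + -1*1 = 1
y[2] = -2*-1 + -2*1 + -1*3 = -3
y[3] = -2*1 + -2*3 = -8
y[4] = -2*3 = -6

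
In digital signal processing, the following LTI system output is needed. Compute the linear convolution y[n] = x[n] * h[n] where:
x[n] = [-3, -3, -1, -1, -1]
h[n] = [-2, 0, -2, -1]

y[n] = sum_k x[k]*h[n-k]. Output length = len(x) + len(h) - 1 = 5 + 4 - 1 = 8.
y[0] = -3*-2 = 6
y[1] = -3*-2 + -3*0 = 6
y[2] = -1*-2 + -3*0 + -3*-2 = 8
y[3] = -1*-2 + -1*0 + -3*-2 + -3*-1 = 11
y[4] = -1*-2 + -1*0 + -1*-2 + -3*-1 = 7
y[5] = -1*0 + -1*-2 + -1*-1 = 3
y[6] = -1*-2 + -1*-1 = 3
y[7] = -1*-1 = 1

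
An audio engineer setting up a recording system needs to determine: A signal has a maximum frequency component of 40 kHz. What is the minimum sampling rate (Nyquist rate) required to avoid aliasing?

By the Nyquist-Shannon sampling theorem,
the minimum sampling rate (Nyquist rate) must be at least 2 * f_max.
Nyquist rate = 2 * 40 kHz = 80 kHz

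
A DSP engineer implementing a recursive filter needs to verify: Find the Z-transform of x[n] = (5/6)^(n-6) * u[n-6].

Time-shifting property: if X(z) = Z{x[n]}, then Z{x[n-d]} = z^(-d) * X(z)
X(z) = z/(z - 5/6) for x[n] = (5/6)^n * u[n]
Z{x[n-6]} = z^(-6) * z/(z - 5/6) = z^(-5)/(z - 5/6)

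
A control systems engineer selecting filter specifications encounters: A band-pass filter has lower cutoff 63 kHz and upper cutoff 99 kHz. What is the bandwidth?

Bandwidth = f_high - f_low
= 99 kHz - 63 kHz = 36 kHz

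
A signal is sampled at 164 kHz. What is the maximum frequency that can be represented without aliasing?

The maximum frequency that can be represented without aliasing
is the Nyquist frequency: f_max = f_s / 2 = 164 kHz / 2 = 82 kHz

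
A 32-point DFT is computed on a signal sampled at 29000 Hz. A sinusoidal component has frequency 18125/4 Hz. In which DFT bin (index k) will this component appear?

DFT frequency resolution = f_s/N = 29000/32 = 3625/4 Hz
Bin index k = f_signal / resolution = 18125/4 / 3625/4 = 5
The signal frequency 18125/4 Hz falls in DFT bin k = 5.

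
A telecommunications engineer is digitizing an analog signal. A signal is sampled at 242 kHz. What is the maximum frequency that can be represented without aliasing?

The maximum frequency that can be represented without aliasing
is the Nyquist frequency: f_max = f_s / 2 = 242 kHz / 2 = 121 kHz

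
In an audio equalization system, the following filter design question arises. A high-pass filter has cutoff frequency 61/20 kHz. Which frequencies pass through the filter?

A high-pass filter passes all frequencies above the cutoff frequency 61/20 kHz and attenuates lower frequencies.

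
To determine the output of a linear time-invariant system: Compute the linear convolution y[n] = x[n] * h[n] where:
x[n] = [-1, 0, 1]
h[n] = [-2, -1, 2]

y[n] = sum_k x[k]*h[n-k]. Output length = len(x) + len(h) - 1 = 3 + 3 - 1 = 5.
y[0] = -1*-2 = 2
y[1] = 0*-2 + -1*-1 = 1
y[2] = 1*-2 + 0*-1 + -1*2 = -4
y[3] = 1*-1 + 0*2 = -1
y[4] = 1*2 = 2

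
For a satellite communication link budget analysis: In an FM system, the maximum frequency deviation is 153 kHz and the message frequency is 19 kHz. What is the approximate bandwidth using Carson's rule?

Carson's rule: BW = 2*(delta_f + f_m)
= 2*(153 + 19) kHz = 344 kHz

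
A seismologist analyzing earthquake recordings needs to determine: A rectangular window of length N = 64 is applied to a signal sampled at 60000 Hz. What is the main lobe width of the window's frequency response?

For a rectangular window of length N,
the main lobe width in frequency is 2*f_s/N.
= 2*60000/64 = 1875 Hz
This determines the minimum frequency separation for resolving two sinusoids.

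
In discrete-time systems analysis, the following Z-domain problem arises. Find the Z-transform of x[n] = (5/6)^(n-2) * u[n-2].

Time-shifting property: if X(z) = Z{x[n]}, then Z{x[n-d]} = z^(-d) * X(z)
X(z) = z/(z - 5/6) for x[n] = (5/6)^n * u[n]
Z{x[n-2]} = z^(-2) * z/(z - 5/6) = z^(-1)/(z - 5/6)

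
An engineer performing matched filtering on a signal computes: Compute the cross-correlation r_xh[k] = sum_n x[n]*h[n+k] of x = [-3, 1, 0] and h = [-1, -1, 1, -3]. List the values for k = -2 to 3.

Both sequences indexed from 0 and zero outside their support.
Lags with overlap: k = -2 to 3.
  r_xh[-2] = x[2]*h[0] = 0
  r_xh[-1] = x[1]*h[0] + x[2]*h[1] = -1
  r_xh[0] = x[0]*h[0] + x[1]*h[1] + x[2]*h[2] = 2
  r_xh[1] = x[0]*h[1] + x[1]*h[2] + x[2]*h[3] = 4
  r_xh[2] = x[0]*h[2] + x[1]*h[3] = -6
  r_xh[3] = x[0]*h[3] = 9
r_xh = [0, -1, 2, 4, -6, 9] (for k = -2, ..., 3)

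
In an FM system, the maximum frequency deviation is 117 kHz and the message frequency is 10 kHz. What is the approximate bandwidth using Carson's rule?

Carson's rule: BW = 2*(delta_f + f_m)
= 2*(117 + 10) kHz = 254 kHz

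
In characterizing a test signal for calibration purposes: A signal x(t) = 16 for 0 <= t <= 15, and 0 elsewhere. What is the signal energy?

Energy = integral of |x(t)|^2 dt over the signal duration
= 16^2 * 15 = 256 * 15 = 3840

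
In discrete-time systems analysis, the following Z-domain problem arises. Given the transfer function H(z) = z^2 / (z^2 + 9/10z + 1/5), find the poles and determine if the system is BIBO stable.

Poles are roots of the denominator: z^2 + 9/10z + 1/5 = 0.
Quadratic formula: z = [-(9/10) +/- sqrt((9/10)^2 - 4*(1/5))] / 2
Discriminant = 81/100 - 4/5 = 1/100; sqrt = 1/10.
z = (-9/10 +/- 1/10) / 2 => z = -2/5 or z = -1/2.
|p1| = 2/5, |p2| = 1/2.
For BIBO stability, all poles must lie inside the unit circle (|p| < 1).
System is STABLE since both |p| < 1.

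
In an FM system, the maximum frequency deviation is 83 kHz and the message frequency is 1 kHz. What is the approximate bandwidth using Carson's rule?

Carson's rule: BW = 2*(delta_f + f_m)
= 2*(83 + 1) kHz = 168 kHz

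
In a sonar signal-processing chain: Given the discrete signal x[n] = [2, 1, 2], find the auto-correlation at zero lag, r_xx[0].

The auto-correlation at zero lag r_xx[0] equals the signal energy.
r_xx[0] = sum of x[n]^2 = 2^2 + 1^2 + 2^2
= 4 + 1 + 4 = 9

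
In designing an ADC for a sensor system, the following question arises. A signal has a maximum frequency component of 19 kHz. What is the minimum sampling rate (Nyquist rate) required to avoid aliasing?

By the Nyquist-Shannon sampling theorem,
the minimum sampling rate (Nyquist rate) must be at least 2 * f_max.
Nyquist rate = 2 * 19 kHz = 38 kHz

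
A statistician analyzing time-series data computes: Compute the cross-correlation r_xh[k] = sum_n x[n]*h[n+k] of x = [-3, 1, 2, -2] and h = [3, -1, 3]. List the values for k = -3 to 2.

Both sequences indexed from 0 and zero outside their support.
Lags with overlap: k = -3 to 2.
  r_xh[-3] = x[3]*h[0] = -6
  r_xh[-2] = x[2]*h[0] + x[3]*h[1] = 8
  r_xh[-1] = x[1]*h[0] + x[2]*h[1] + x[3]*h[2] = -5
  r_xh[0] = x[0]*h[0] + x[1]*h[1] + x[2]*h[2] = -4
  r_xh[1] = x[0]*h[1] + x[1]*h[2] = 6
  r_xh[2] = x[0]*h[2] = -9
r_xh = [-6, 8, -5, -4, 6, -9] (for k = -3, ..., 2)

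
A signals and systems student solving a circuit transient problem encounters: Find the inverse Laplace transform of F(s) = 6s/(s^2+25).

Standard pair: s/(s^2+w^2) <-> cos(wt)*u(t)
With k=6, w=5: f(t) = 6*cos(5t)*u(t)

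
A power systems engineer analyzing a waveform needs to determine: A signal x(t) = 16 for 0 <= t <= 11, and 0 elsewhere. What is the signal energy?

Energy = integral of |x(t)|^2 dt over the signal duration
= 16^2 * 11 = 256 * 11 = 2816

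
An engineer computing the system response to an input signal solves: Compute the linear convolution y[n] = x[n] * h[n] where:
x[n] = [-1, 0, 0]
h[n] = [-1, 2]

y[n] = sum_k x[k]*h[n-k]. Output length = len(x) + len(h) - 1 = 3 + 2 - 1 = 4.
y[0] = -1*-1 = 1
y[1] = 0*-1 + -1*2 = -2
y[2] = 0*-1 + 0*2 = 0
y[3] = 0*2 = 0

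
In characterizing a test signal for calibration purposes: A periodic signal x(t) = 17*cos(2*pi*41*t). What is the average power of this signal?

Average power of A*cos(wt) is A^2/2.
P = 17^2 / 2 = 289/2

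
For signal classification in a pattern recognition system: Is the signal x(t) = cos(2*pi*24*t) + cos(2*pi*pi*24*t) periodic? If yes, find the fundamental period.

f1 = 24 Hz, f2 = 24*pi Hz
Ratio f2/f1 = pi, which is irrational.
Since the frequency ratio is irrational, no common period exists.
The signal is not periodic.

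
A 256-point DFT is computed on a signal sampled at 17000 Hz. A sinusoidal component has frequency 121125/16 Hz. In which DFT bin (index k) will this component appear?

DFT frequency resolution = f_s/N = 17000/256 = 2125/32 Hz
Bin index k = f_signal / resolution = 121125/16 / 2125/32 = 114
The signal frequency 121125/16 Hz falls in DFT bin k = 114.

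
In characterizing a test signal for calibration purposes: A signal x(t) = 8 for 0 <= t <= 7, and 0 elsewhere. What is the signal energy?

Energy = integral of |x(t)|^2 dt over the signal duration
= 8^2 * 7 = 64 * 7 = 448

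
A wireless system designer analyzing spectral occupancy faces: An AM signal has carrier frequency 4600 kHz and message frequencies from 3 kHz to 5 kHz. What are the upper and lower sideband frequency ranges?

Upper sideband (USB) = fc + [fm_low, fm_high] = 4600 + [3, 5] = [4603, 4605] kHz
Lower sideband (LSB) = fc - [fm_high, fm_low] = 4600 - [5, 3] = [4595, 4597] kHz
Total occupied spectrum: 4595 kHz to 4605 kHz (plus carrier at 4600 kHz)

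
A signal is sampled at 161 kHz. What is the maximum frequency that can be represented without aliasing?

The maximum frequency that can be represented without aliasing
is the Nyquist frequency: f_max = f_s / 2 = 161 kHz / 2 = 161/2 kHz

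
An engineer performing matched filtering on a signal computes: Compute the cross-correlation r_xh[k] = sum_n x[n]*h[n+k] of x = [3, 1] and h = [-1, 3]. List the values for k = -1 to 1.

Both sequences indexed from 0 and zero outside their support.
Lags with overlap: k = -1 to 1.
  r_xh[-1] = x[1]*h[0] = -1
  r_xh[0] = x[0]*h[0] + x[1]*h[1] = 0
  r_xh[1] = x[0]*h[1] = 9
r_xh = [-1, 0, 9] (for k = -1, ..., 1)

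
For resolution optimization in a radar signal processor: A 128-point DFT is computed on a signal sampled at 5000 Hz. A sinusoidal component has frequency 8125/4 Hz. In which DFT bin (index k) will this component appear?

DFT frequency resolution = f_s/N = 5000/128 = 625/16 Hz
Bin index k = f_signal / resolution = 8125/4 / 625/16 = 52
The signal frequency 8125/4 Hz falls in DFT bin k = 52.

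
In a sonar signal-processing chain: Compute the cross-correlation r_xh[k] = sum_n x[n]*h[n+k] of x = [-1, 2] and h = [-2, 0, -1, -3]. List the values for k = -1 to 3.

Both sequences indexed from 0 and zero outside their support.
Lags with overlap: k = -1 to 3.
  r_xh[-1] = x[1]*h[0] = -4
  r_xh[0] = x[0]*h[0] + x[1]*h[1] = 2
  r_xh[1] = x[0]*h[1] + x[1]*h[2] = -2
  r_xh[2] = x[0]*h[2] + x[1]*h[3] = -5
  r_xh[3] = x[0]*h[3] = 3
r_xh = [-4, 2, -2, -5, 3] (for k = -1, ..., 3)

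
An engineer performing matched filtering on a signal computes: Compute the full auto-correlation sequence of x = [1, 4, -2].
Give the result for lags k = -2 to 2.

r_xx[k] = sum_m x[m]*x[m+k], indexed from 0, for k = -2 to 2:
  r_xx[-2] = x[2]*x[0] = -2
  r_xx[-1] = x[1]*x[0] + x[2]*x[1] = -4
  r_xx[0] = x[0]*x[0] + x[1]*x[1] + x[2]*x[2] = 21
  r_xx[1] = x[0]*x[1] + x[1]*x[2] = -4
  r_xx[2] = x[0]*x[2] = -2
r_xx = [-2, -4, 21, -4, -2]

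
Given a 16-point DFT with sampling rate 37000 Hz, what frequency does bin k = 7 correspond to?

The frequency of DFT bin k is: f_k = k * f_s / N
f_7 = 7 * 37000 / 16 = 32375/2 Hz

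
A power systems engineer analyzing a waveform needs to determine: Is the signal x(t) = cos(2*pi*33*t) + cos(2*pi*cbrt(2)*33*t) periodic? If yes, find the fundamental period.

f1 = 33 Hz, f2 = 33*cbrt(2) Hz
Ratio f2/f1 = cbrt(2), which is irrational.
Since the frequency ratio is irrational, no common period exists.
The signal is not periodic.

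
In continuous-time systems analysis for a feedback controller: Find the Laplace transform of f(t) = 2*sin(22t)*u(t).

Standard pair: sin(wt)*u(t) <-> w/(s^2+w^2)
With w = 22: L{2*sin(22t)*u(t)} = 44/(s^2+484)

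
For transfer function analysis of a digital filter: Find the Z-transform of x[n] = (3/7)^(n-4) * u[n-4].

Time-shifting property: if X(z) = Z{x[n]}, then Z{x[n-d]} = z^(-d) * X(z)
X(z) = z/(z - 3/7) for x[n] = (3/7)^n * u[n]
Z{x[n-4]} = z^(-4) * z/(z - 3/7) = z^(-3)/(z - 3/7)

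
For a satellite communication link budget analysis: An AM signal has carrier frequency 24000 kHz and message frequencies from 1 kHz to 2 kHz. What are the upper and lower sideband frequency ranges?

Upper sideband (USB) = fc + [fm_low, fm_high] = 24000 + [1, 2] = [24001, 24002] kHz
Lower sideband (LSB) = fc - [fm_high, fm_low] = 24000 - [2, 1] = [23998, 23999] kHz
Total occupied spectrum: 23998 kHz to 24002 kHz (plus carrier at 24000 kHz)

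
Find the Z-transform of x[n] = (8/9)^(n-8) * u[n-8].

Time-shifting property: if X(z) = Z{x[n]}, then Z{x[n-d]} = z^(-d) * X(z)
X(z) = z/(z - 8/9) for x[n] = (8/9)^n * u[n]
Z{x[n-8]} = z^(-8) * z/(z - 8/9) = z^(-7)/(z - 8/9)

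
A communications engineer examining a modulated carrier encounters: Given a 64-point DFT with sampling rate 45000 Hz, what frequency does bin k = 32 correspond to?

The frequency of DFT bin k is: f_k = k * f_s / N
f_32 = 32 * 45000 / 64 = 22500 Hz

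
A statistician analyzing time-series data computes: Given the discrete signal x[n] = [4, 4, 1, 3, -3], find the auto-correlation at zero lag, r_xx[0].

The auto-correlation at zero lag r_xx[0] equals the signal energy.
r_xx[0] = sum of x[n]^2 = 4^2 + 4^2 + 1^2 + 3^2 + (-3)^2
= 16 + 16 + 1 + 9 + 9 = 51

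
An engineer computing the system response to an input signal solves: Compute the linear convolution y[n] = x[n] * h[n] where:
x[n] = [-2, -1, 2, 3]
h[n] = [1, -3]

y[n] = sum_k x[k]*h[n-k]. Output length = len(x) + len(h) - 1 = 4 + 2 - 1 = 5.
y[0] = -2*1 = -2
y[1] = -1*1 + -2*-3 = 5
y[2] = 2*1 + -1*-3 = 5
y[3] = 3*1 + 2*-3 = -3
y[4] = 3*-3 = -9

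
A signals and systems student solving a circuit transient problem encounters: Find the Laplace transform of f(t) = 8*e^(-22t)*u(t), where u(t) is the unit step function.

Standard Laplace transform pair:
e^(-at)*u(t) <-> 1/(s+a)
With a = 22: L{8*e^(-22t)*u(t)} = 8/(s+22), ROC: Re(s) > -22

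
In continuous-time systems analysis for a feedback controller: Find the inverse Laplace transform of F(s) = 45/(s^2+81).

Standard pair: w/(s^2+w^2) <-> sin(wt)*u(t)
Recognize w^2 = 81, so w = 9; numerator 45 = 5*9.
f(t) = 5*sin(9t)*u(t)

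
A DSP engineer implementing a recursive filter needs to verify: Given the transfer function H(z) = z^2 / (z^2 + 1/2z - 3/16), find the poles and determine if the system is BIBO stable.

Poles are roots of the denominator: z^2 + 1/2z - 3/16 = 0.
Quadratic formula: z = [-(1/2) +/- sqrt((1/2)^2 - 4*(-3/16))] / 2
Discriminant = 1/4 + 3/4 = 1; sqrt = 1.
z = (-1/2 +/- 1) / 2 => z = 1/4 or z = -3/4.
|p1| = 3/4, |p2| = 1/4.
For BIBO stability, all poles must lie inside the unit circle (|p| < 1).
System is STABLE since both |p| < 1.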